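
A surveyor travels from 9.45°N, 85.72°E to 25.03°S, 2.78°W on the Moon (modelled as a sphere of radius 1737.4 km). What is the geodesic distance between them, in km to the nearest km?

2809 km

In radians: φ₁ = 0.1649, φ₂ = -0.4369, Δλ = -88.500° = -1.5446 rad.
Haversine: a = sin²(Δφ/2) + cos φ₁ cos φ₂ sin²(Δλ/2) = 0.0878 + (0.9864)(0.9061)(0.4869) = 0.52303.
Central angle c = 2·arcsin(√a) = 1.61688 rad.
Distance = R·c = 1737.4 × 1.6169 ≈ 2809 km.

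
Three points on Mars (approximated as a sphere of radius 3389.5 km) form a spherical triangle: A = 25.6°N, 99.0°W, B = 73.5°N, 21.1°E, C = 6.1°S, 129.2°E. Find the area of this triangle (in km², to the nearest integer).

23388201 km²

Side lengths (central angles): a = 1.7616, b = 2.2700, c = 1.2809 rad; semiperimeter s = 2.6562.
By l'Huilier's theorem, tan(E/4) = √[tan(s/2) tan((s−a)/2) tan((s−b)/2) tan((s−c)/2)], giving spherical excess E = 2.0358 rad.
Area = E·R² = 2.0358 × (3389.5)² ≈ 23388201 km².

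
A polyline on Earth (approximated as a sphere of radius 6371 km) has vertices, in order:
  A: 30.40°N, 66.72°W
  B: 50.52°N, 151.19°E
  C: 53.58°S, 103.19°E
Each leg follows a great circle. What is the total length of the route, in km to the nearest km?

Leg A→B: central angle 1.6129 rad, distance 10275.8 km.
Leg B→C: central angle 1.9482 rad, distance 12412.0 km.
Total: 10275.8 + 12412.0 ≈ 22688 km.

22688 km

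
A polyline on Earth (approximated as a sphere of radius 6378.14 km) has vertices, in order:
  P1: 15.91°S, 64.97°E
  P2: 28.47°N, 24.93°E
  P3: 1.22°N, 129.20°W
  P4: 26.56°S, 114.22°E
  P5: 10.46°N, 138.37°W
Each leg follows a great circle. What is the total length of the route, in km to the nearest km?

Leg P1→P2: central angle 1.0280 rad, distance 6556.6 km.
Leg P2→P3: central angle 2.4665 rad, distance 15731.6 km.
Leg P3→P4: central angle 1.9929 rad, distance 12710.8 km.
Leg P4→P5: central angle 1.9224 rad, distance 12261.0 km.
Total: 6556.6 + 15731.6 + 12710.8 + 12261.0 ≈ 47260 km.

47260 km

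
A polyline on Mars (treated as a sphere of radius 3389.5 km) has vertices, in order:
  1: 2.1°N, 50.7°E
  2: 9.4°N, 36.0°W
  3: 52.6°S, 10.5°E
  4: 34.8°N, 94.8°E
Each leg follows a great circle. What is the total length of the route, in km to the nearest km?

Leg 1→2: central angle 1.5080 rad, distance 5111.4 km.
Leg 2→3: central angle 1.2842 rad, distance 4352.7 km.
Leg 3→4: central angle 1.9865 rad, distance 6733.3 km.
Total: 5111.4 + 4352.7 + 6733.3 ≈ 16197 km.

16197 km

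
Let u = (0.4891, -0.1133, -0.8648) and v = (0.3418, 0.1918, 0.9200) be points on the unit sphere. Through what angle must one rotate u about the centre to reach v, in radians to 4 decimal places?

u·v = -0.6502; |u| = 1.0000, |v| = 1.0000.
cos θ = (u·v)/(|u||v|) = -0.6502, so θ = 2.2786 rad.

2.2786 rad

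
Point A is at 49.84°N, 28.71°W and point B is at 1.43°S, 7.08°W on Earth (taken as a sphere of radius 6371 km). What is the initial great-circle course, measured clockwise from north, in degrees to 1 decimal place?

153.1°

With φ₁ = 0.8699, φ₂ = -0.0250, Δλ = 0.3775 rad, the forward-azimuth formula gives
θ = atan2( sin Δλ cos φ₂ , cos φ₁ sin φ₂ − sin φ₁ cos φ₂ cos Δλ ) = atan2(0.3685, -0.7263) = 153.10°.
So the initial bearing is 153.1°.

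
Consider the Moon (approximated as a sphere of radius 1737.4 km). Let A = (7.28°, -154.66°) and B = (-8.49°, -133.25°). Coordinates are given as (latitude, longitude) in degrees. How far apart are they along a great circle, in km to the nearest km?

805 km

In radians: φ₁ = 0.1271, φ₂ = -0.1482, Δλ = 21.410° = 0.3737 rad.
cos c = sin φ₁ sin φ₂ + cos φ₁ cos φ₂ cos Δλ = (0.1267)(-0.1476) + (0.9919)(0.9890)(0.9310) = 0.89466,
so c = arccos(0.89466) = 0.46313 rad.
Distance = R·c = 1737.4 × 0.4631 ≈ 805 km.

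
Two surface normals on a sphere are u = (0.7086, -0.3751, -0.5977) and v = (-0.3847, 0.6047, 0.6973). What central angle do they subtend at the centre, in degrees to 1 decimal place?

156.4°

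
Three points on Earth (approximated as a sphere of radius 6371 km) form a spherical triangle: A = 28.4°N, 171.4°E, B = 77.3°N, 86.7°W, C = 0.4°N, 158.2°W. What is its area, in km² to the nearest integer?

Side lengths (central angles): a = 1.4942, b = 0.7044, c = 1.1328 rad; semiperimeter s = 1.6657.
By l'Huilier's theorem, tan(E/4) = √[tan(s/2) tan((s−a)/2) tan((s−b)/2) tan((s−c)/2)], giving spherical excess E = 0.4619 rad.
Area = E·R² = 0.4619 × (6371)² ≈ 18748585 km².

18748585 km²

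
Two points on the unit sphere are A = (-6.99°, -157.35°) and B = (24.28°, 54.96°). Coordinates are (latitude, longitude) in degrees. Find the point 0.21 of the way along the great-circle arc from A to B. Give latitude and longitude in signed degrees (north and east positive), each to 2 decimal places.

Central angle δ = 2.5231 rad. Interpolating on the sphere with fraction f = 0.21:
P = [sin((1−f)δ)·A + sin(fδ)·B] / sin δ = 1.5730·A + 0.8716·B in Cartesian coordinates,
giving P = (-0.9847, 0.0492, 0.1670), i.e. latitude 9.61°, longitude 177.14°.

9.61°, 177.14°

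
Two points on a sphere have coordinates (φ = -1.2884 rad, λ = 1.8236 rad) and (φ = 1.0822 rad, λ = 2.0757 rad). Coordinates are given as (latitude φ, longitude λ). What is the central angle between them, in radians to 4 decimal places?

Let φ₁ = -1.2884 rad, φ₂ = 1.0822 rad, and Δλ = 0.2521 rad.
cos c = sin φ₁ sin φ₂ + cos φ₁ cos φ₂ cos Δλ = (-0.9604)(0.8830) + (0.2787)(0.4694)(0.9684) = -0.72135,
so c = arccos(-0.72135) = 2.37655 rad.
So the angular separation is 2.3766 rad.

2.3766 rad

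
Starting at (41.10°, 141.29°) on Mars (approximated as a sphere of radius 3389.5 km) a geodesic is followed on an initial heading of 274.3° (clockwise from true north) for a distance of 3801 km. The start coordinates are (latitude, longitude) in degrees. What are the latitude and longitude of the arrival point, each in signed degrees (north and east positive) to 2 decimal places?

Angular distance δ = d/R = 3801/3389.5 = 1.12140 rad; initial bearing θ = 4.7874 rad.
sin φ₂ = sin φ₁ cos δ + cos φ₁ sin δ cos θ = (0.6574)(0.4344) + (0.7536)(0.9007)(0.0750) = 0.3365, so φ₂ = 19.66°.
Δλ = atan2(sin θ sin δ cos φ₁, cos δ − sin φ₁ sin φ₂) = atan2(-0.6768, 0.2132) = -72.513°.
λ₂ = 141.290° − 72.513° = 68.78°.

19.66°, 68.78°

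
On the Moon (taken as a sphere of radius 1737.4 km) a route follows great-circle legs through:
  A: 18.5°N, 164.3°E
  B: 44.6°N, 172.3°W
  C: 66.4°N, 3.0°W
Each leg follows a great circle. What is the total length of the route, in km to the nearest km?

3071 km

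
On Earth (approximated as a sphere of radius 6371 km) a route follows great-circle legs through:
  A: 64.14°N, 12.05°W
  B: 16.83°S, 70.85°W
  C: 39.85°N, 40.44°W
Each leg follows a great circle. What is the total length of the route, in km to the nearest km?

Leg A→B: central angle 1.6151 rad, distance 10289.7 km.
Leg B→C: central angle 1.1060 rad, distance 7046.5 km.
Total: 10289.7 + 7046.5 ≈ 17336 km.

17336 km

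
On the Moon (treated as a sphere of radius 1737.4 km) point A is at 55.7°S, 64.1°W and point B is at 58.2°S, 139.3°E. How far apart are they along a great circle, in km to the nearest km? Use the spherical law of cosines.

1958 km

In radians: φ₁ = -0.9721, φ₂ = -1.0158, Δλ = -156.600° = -2.7332 rad.
cos c = sin φ₁ sin φ₂ + cos φ₁ cos φ₂ cos Δλ = (-0.8261)(-0.8499) + (0.5635)(0.5270)(-0.9178) = 0.42956,
so c = arccos(0.42956) = 1.12679 rad.
Distance = R·c = 1737.4 × 1.1268 ≈ 1958 km.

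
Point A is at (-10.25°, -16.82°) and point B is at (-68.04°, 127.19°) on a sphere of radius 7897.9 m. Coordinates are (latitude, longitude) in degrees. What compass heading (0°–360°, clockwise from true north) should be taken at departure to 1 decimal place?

Δλ = 144.010° = 2.5134 rad.
y = sin Δλ · cos φ₂ = (0.5876)(0.3740) = 0.2198
x = cos φ₁ sin φ₂ − sin φ₁ cos φ₂ cos Δλ = (0.9840)(-0.9274) − (-0.1779)(0.3740)(-0.8091) = -0.9665
θ = atan2(y, x) = 167.19°, so the bearing is 167.2°.

167.2°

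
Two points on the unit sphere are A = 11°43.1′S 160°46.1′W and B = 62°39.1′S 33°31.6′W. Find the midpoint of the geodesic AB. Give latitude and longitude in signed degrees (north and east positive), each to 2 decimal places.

-54.07°, -133.22°

The central angle between A and B is δ = 1.6627 rad.
With f = 0.5, the slerp weights are sin((1−f)δ)/sin δ = 0.7420 and sin(fδ)/sin δ = 0.7420.
Weighted sum of the unit vectors: (0.7420)·(-0.9245,-0.3225,-0.2031) + (0.7420)·(0.3830,-0.2537,-0.8882) = (-0.4018, -0.4276, -0.8098).
Converting back: φ = atan2(z, √(x²+y²)) = -54.07°, λ = atan2(y, x) = -133.22°.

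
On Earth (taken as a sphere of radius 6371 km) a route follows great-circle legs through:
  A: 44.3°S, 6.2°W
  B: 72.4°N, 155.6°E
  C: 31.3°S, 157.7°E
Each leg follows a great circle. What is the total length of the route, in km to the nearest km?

28279 km

Leg A→B: central angle 2.6286 rad, distance 16747.1 km.
Leg B→C: central angle 1.8101 rad, distance 11532.1 km.
Total: 16747.1 + 11532.1 ≈ 28279 km.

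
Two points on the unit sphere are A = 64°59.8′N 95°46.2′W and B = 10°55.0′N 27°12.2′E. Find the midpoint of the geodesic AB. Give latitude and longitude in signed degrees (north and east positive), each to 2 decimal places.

52.81°, 1.95°

Central angle δ = 1.6251 rad. Interpolating on the sphere with fraction f = 0.5:
P = [sin((1−f)δ)·A + sin(fδ)·B] / sin δ = 0.7271·A + 0.7271·B in Cartesian coordinates,
giving P = (0.6041, 0.0206, 0.7967), i.e. latitude 52.81°, longitude 1.95°.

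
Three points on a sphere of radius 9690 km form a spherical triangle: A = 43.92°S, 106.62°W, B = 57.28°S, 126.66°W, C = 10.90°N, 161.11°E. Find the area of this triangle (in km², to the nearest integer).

Side lengths (central angles): a = 1.5679, b = 1.7307, c = 0.3196 rad; semiperimeter s = 1.8091.
By l'Huilier's theorem, tan(E/4) = √[tan(s/2) tan((s−a)/2) tan((s−b)/2) tan((s−c)/2)], giving spherical excess E = 0.2981 rad.
Area = E·R² = 0.2981 × (9690)² ≈ 27987597 km².

27987597 km²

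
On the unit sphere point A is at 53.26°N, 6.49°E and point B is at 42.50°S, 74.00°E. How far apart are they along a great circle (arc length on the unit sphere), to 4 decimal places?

With latitudes φ₁ = 53.260°, φ₂ = -42.500° and longitude difference Δλ = 67.510°:
cos c = sin φ₁ sin φ₂ + cos φ₁ cos φ₂ cos Δλ = (0.8014)(-0.6756) + (0.5982)(0.7373)(0.3825) = -0.37269,
so c = arccos(-0.37269) = 1.95270 rad.
On the unit sphere the arc length equals the central angle: 1.9527.

1.9527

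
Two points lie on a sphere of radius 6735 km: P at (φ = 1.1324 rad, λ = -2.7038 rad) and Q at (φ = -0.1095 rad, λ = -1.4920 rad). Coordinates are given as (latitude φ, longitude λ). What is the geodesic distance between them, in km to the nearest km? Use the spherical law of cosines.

10247 km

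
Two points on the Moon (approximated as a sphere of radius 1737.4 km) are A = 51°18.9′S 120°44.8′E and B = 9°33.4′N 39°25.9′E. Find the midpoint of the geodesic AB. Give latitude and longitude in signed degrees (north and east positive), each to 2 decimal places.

-26.28°, 69.19°

The central angle between A and B is δ = 1.6073 rad.
With f = 0.5, the slerp weights are sin((1−f)δ)/sin δ = 0.7204 and sin(fδ)/sin δ = 0.7204.
Weighted sum of the unit vectors: (0.7204)·(-0.3195,0.5372,-0.7806) + (0.7204)·(0.7617,0.6263,0.1660) = (0.3185, 0.8382, -0.4427).
Converting back: φ = atan2(z, √(x²+y²)) = -26.28°, λ = atan2(y, x) = 69.19°.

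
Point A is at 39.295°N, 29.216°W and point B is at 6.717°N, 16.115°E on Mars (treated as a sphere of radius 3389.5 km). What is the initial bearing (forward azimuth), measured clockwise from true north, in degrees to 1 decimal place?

116.5°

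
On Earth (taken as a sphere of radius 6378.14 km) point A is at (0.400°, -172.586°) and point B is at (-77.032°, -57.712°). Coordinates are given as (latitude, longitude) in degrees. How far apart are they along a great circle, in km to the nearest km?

In radians: φ₁ = 0.0070, φ₂ = -1.3445, Δλ = 114.874° = 2.0049 rad.
cos c = sin φ₁ sin φ₂ + cos φ₁ cos φ₂ cos Δλ = (0.0070)(-0.9745) + (1.0000)(0.2244)(-0.4206) = -0.10119,
so c = arccos(-0.10119) = 1.67216 rad.
Distance = R·c = 6378.14 × 1.6722 ≈ 10665 km.

10665 km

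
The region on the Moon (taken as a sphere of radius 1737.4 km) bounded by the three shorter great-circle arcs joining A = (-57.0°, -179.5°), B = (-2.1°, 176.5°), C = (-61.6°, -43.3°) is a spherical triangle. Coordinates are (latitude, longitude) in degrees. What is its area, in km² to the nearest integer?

Side lengths (central angles): a = 1.9102, b = 0.9875, c = 0.9598 rad; semiperimeter s = 1.9288.
By l'Huilier's theorem, tan(E/4) = √[tan(s/2) tan((s−a)/2) tan((s−b)/2) tan((s−c)/2)], giving spherical excess E = 0.2391 rad.
Area = E·R² = 0.2391 × (1737.4)² ≈ 721719 km².

721719 km²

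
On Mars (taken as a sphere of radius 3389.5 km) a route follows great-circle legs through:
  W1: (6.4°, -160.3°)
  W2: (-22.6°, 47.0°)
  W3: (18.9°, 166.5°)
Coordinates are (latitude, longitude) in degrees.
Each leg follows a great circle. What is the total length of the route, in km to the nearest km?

16137 km

Leg W1→W2: central angle 2.6024 rad, distance 8820.7 km.
Leg W2→W3: central angle 2.1587 rad, distance 7316.8 km.
Total: 8820.7 + 7316.8 ≈ 16137 km.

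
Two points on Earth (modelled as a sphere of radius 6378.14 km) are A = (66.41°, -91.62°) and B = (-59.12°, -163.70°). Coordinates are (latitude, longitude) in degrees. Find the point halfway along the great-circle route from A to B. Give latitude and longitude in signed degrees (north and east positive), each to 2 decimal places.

Central angle δ = 2.3794 rad. Interpolating on the sphere with fraction f = 0.5:
P = [sin((1−f)δ)·A + sin(fδ)·B] / sin δ = 1.3443·A + 1.3443·B in Cartesian coordinates,
giving P = (-0.6774, -0.7314, 0.0782), i.e. latitude 4.49°, longitude -132.81°.

4.49°, -132.81°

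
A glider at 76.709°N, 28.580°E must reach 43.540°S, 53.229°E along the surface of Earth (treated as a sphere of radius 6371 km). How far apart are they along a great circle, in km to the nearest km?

Let φ₁ = 1.3388 rad, φ₂ = -0.7599 rad, and Δλ = 0.4302 rad.
cos c = sin φ₁ sin φ₂ + cos φ₁ cos φ₂ cos Δλ = (0.9732)(-0.6889) + (0.2299)(0.7249)(0.9089) = -0.51894,
so c = arccos(-0.51894) = 2.11641 rad.
Distance = R·c = 6371 × 2.1164 ≈ 13484 km.

13484 km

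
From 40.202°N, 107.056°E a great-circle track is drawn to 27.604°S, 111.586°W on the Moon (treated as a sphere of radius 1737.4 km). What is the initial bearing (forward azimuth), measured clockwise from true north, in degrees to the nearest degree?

80°

With φ₁ = 0.7017, φ₂ = -0.4818, Δλ = 2.4672 rad, the forward-azimuth formula gives
θ = atan2( sin Δλ cos φ₂ , cos φ₁ sin φ₂ − sin φ₁ cos φ₂ cos Δλ ) = atan2(0.5534, 0.0929) = 80.47°.
So the initial bearing is 80°.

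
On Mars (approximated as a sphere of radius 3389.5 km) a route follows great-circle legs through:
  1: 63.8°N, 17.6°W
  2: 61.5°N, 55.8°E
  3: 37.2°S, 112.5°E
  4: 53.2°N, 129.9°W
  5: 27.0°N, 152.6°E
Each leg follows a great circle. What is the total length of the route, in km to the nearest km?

Leg 1→2: central angle 0.5573 rad, distance 1888.8 km.
Leg 2→3: central angle 1.8993 rad, distance 6437.8 km.
Leg 3→4: central angle 2.3535 rad, distance 7977.1 km.
Leg 4→5: central angle 1.0712 rad, distance 3630.9 km.
Total: 1888.8 + 6437.8 + 7977.1 + 3630.9 ≈ 19935 km.

19935 km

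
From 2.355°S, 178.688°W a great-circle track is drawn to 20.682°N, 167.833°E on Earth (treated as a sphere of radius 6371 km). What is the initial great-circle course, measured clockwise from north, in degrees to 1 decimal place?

With φ₁ = -0.0411, φ₂ = 0.3610, Δλ = -0.2353 rad, the forward-azimuth formula gives
θ = atan2( sin Δλ cos φ₂ , cos φ₁ sin φ₂ − sin φ₁ cos φ₂ cos Δλ ) = atan2(-0.2181, 0.3903) = -29.19°.
Adding 360° brings this into [0°, 360°): 330.8°.

330.8°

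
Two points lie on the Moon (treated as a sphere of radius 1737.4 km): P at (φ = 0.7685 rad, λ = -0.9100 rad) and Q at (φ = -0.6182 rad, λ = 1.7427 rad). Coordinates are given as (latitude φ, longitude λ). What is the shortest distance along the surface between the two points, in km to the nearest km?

In radians: φ₁ = 0.7685, φ₂ = -0.6182, Δλ = 151.989° = 2.6527 rad.
cos c = sin φ₁ sin φ₂ + cos φ₁ cos φ₂ cos Δλ = (0.6951)(-0.5796) + (0.7190)(0.8149)(-0.8829) = -0.92009,
so c = arccos(-0.92009) = 2.73911 rad.
Distance = R·c = 1737.4 × 2.7391 ≈ 4759 km.

4759 km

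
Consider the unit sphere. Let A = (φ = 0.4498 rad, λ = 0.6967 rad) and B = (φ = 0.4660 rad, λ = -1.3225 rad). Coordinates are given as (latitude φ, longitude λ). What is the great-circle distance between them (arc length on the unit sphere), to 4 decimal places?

1.7248

With latitudes φ₁ = 25.772°, φ₂ = 26.700° and longitude difference Δλ = -115.692°:
cos c = sin φ₁ sin φ₂ + cos φ₁ cos φ₂ cos Δλ = (0.4348)(0.4493) + (0.9005)(0.8934)(-0.4335) = -0.15342,
so c = arccos(-0.15342) = 1.72483 rad.
On the unit sphere the arc length equals the central angle: 1.7248.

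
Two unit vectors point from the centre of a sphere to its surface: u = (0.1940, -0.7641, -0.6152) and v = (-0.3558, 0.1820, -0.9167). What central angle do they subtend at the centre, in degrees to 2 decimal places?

69.15°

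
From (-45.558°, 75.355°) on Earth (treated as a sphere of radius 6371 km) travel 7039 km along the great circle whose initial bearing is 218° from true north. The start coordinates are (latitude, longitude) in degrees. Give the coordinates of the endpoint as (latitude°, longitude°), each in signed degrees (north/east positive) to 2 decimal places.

Angular distance δ = d/R = 7039/6371 = 1.10485 rad; initial bearing θ = 3.8048 rad.
sin φ₂ = sin φ₁ cos δ + cos φ₁ sin δ cos θ = (-0.7140)(0.4493) + (0.7002)(0.8934)(-0.7880) = -0.8137, so φ₂ = -54.46°.
Δλ = atan2(sin θ sin δ cos φ₁, cos δ − sin φ₁ sin φ₂) = atan2(-0.3851, -0.1317) = -108.876°.
λ₂ = 75.355° − 108.876° = -33.52°.

-54.46°, -33.52°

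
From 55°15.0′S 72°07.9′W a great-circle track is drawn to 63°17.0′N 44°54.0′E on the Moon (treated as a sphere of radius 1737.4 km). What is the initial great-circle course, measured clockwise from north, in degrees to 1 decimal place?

With φ₁ = -0.9643, φ₂ = 1.1045, Δλ = 2.0426 rad, the forward-azimuth formula gives
θ = atan2( sin Δλ cos φ₂ , cos φ₁ sin φ₂ − sin φ₁ cos φ₂ cos Δλ ) = atan2(0.4005, 0.3413) = 49.56°.
So the initial bearing is 49.6°.

49.6°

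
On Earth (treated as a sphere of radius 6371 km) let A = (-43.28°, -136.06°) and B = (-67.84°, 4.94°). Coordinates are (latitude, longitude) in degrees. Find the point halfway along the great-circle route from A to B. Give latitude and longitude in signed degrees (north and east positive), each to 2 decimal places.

The central angle between A and B is δ = 1.1357 rad.
With f = 0.5, the slerp weights are sin((1−f)δ)/sin δ = 0.5931 and sin(fδ)/sin δ = 0.5931.
Weighted sum of the unit vectors: (0.5931)·(-0.5242,-0.5052,-0.6856) + (0.5931)·(0.3758,0.0325,-0.9261) = (-0.0880, -0.2803, -0.9559).
Converting back: φ = atan2(z, √(x²+y²)) = -72.91°, λ = atan2(y, x) = -107.43°.

-72.91°, -107.43°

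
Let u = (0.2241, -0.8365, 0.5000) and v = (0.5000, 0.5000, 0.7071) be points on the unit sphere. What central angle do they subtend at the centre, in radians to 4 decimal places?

u·v = 0.0473; |u| = 1.0000, |v| = 1.0000.
cos θ = (u·v)/(|u||v|) = 0.0474, so θ = 1.5234 rad.

1.5234 rad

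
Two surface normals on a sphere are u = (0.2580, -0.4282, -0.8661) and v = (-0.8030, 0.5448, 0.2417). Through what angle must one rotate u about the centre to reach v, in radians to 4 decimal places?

u·v = -0.6498; |u| = 1.0000, |v| = 1.0000.
cos θ = (u·v)/(|u||v|) = -0.6498, so θ = 2.2781 rad.

2.2781 rad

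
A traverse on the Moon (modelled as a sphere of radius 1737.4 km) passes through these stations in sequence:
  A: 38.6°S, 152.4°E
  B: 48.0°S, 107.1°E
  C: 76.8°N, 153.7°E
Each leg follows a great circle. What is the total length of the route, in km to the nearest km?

Leg A→B: central angle 0.5891 rad, distance 1023.4 km.
Leg B→C: central angle 2.2377 rad, distance 3887.7 km.
Total: 1023.4 + 3887.7 ≈ 4911 km.

4911 km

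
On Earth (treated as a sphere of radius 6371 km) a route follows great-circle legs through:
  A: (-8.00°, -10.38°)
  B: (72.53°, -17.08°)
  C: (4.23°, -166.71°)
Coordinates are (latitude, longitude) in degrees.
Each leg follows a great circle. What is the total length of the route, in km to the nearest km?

Leg A→B: central angle 1.4076 rad, distance 8967.6 km.
Leg B→C: central angle 1.7599 rad, distance 11212.1 km.
Total: 8967.6 + 11212.1 ≈ 20180 km.

20180 km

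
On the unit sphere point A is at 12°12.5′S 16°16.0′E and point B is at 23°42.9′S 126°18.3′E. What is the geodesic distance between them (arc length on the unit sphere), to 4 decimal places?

1.7942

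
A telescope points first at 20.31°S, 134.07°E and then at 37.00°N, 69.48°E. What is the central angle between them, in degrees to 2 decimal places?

83.54°

In radians: φ₁ = -0.3545, φ₂ = 0.6458, Δλ = -64.590° = -1.1273 rad.
Haversine: a = sin²(Δφ/2) + cos φ₁ cos φ₂ sin²(Δλ/2) = 0.2300 + (0.9378)(0.7986)(0.2855) = 0.44375.
Central angle c = 2·arcsin(√a) = 1.45806 rad.
So the angular separation is 83.54°.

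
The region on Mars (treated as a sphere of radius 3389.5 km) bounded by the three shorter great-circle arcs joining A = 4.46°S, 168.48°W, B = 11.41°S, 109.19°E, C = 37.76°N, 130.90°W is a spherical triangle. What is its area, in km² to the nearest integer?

9768713 km²

Side lengths (central angles): a = 2.1032, b = 0.9557, c = 1.4245 rad; semiperimeter s = 2.2417.
By l'Huilier's theorem, tan(E/4) = √[tan(s/2) tan((s−a)/2) tan((s−b)/2) tan((s−c)/2)], giving spherical excess E = 0.8503 rad.
Area = E·R² = 0.8503 × (3389.5)² ≈ 9768713 km².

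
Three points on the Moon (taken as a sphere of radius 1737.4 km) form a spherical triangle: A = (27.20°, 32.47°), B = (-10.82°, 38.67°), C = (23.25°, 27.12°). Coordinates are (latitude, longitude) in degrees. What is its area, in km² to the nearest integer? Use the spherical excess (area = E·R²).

Side lengths (central angles): a = 0.6265, b = 0.1090, c = 0.6718 rad; semiperimeter s = 0.7037.
By l'Huilier's theorem, tan(E/4) = √[tan(s/2) tan((s−a)/2) tan((s−b)/2) tan((s−c)/2)], giving spherical excess E = 0.0333 rad.
Area = E·R² = 0.0333 × (1737.4)² ≈ 100397 km².

100397 km²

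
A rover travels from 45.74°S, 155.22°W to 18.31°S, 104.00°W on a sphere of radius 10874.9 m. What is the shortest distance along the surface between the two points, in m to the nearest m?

With latitudes φ₁ = -45.740°, φ₂ = -18.310° and longitude difference Δλ = 51.220°:
cos c = sin φ₁ sin φ₂ + cos φ₁ cos φ₂ cos Δλ = (-0.7162)(-0.3142) + (0.6979)(0.9494)(0.6263) = 0.63999,
so c = arccos(0.63999) = 0.87631 rad.
Distance = R·c = 10874.9 × 0.8763 ≈ 9530 m.

9530 m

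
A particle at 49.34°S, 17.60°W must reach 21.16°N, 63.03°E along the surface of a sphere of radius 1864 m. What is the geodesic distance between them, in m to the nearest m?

Let φ₁ = -0.8611 rad, φ₂ = 0.3693 rad, and Δλ = 1.4073 rad.
cos c = sin φ₁ sin φ₂ + cos φ₁ cos φ₂ cos Δλ = (-0.7586)(0.3610) + (0.6516)(0.9326)(0.1628) = -0.17490,
so c = arccos(-0.17490) = 1.74660 rad.
Distance = R·c = 1864 × 1.7466 ≈ 3256 m.

3256 m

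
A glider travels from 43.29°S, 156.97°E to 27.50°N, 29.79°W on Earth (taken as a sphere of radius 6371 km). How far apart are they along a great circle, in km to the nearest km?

18157 km

In radians: φ₁ = -0.7556, φ₂ = 0.4800, Δλ = 173.240° = 3.0236 rad.
cos c = sin φ₁ sin φ₂ + cos φ₁ cos φ₂ cos Δλ = (-0.6857)(0.4617) + (0.7279)(0.8870)(-0.9930) = -0.95778,
so c = arccos(-0.95778) = 2.84996 rad.
Distance = R·c = 6371 × 2.8500 ≈ 18157 km.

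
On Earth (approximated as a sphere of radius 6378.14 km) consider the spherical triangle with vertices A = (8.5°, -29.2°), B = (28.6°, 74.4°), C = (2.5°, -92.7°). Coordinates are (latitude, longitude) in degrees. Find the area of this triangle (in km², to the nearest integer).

59563599 km²

Side lengths (central angles): a = 2.5573, b = 1.1070, c = 1.7046 rad; semiperimeter s = 2.6845.
By l'Huilier's theorem, tan(E/4) = √[tan(s/2) tan((s−a)/2) tan((s−b)/2) tan((s−c)/2)], giving spherical excess E = 1.4642 rad.
Area = E·R² = 1.4642 × (6378.14)² ≈ 59563599 km².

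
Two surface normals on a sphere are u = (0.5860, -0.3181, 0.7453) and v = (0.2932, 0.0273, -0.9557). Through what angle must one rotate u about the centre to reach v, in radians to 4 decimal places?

2.1521 rad

u·v = -0.5492; |u| = 1.0000, |v| = 1.0000.
cos θ = (u·v)/(|u||v|) = -0.5491, so θ = 2.1521 rad.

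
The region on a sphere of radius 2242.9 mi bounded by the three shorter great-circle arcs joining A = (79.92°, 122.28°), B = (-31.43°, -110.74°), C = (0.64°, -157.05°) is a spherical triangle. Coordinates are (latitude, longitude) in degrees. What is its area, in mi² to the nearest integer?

4713752 mi²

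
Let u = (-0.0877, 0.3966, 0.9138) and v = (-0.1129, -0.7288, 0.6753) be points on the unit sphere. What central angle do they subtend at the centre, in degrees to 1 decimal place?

u·v = 0.3379; |u| = 1.0000, |v| = 1.0000.
cos θ = (u·v)/(|u||v|) = 0.3380, so θ = 70.2°.

70.2°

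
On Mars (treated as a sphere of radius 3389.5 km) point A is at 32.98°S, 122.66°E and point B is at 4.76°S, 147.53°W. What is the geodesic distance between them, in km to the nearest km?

In radians: φ₁ = -0.5756, φ₂ = -0.0831, Δλ = 89.810° = 1.5675 rad.
Haversine: a = sin²(Δφ/2) + cos φ₁ cos φ₂ sin²(Δλ/2) = 0.0594 + (0.8389)(0.9966)(0.4983) = 0.47603.
Central angle c = 2·arcsin(√a) = 1.52283 rad.
Distance = R·c = 3389.5 × 1.5228 ≈ 5162 km.

5162 km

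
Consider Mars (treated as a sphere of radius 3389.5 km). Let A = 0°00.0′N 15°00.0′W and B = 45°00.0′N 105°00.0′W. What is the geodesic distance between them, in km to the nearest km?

Let φ₁ = 0.0000 rad, φ₂ = 0.7854 rad, and Δλ = -1.5708 rad.
Haversine: a = sin²(Δφ/2) + cos φ₁ cos φ₂ sin²(Δλ/2) = 0.1464 + (1.0000)(0.7071)(0.5000) = 0.50000.
Central angle c = 2·arcsin(√a) = 1.57080 rad.
Distance = R·c = 3389.5 × 1.5708 ≈ 5324 km.

5324 km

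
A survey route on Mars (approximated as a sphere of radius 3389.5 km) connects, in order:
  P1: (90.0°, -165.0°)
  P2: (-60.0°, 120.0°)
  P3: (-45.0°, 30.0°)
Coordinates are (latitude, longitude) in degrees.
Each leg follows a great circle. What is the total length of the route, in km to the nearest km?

Leg P1→P2: central angle 2.6180 rad, distance 8873.7 km.
Leg P2→P3: central angle 0.9117 rad, distance 3090.3 km.
Total: 8873.7 + 3090.3 ≈ 11964 km.

11964 km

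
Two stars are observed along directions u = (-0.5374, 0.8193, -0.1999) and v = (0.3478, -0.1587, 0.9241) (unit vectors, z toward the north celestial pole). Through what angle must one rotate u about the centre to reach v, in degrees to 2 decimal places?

u·v = -0.5017; |u| = 1.0000, |v| = 1.0001.
cos θ = (u·v)/(|u||v|) = -0.5016, so θ = 120.11°.

120.11°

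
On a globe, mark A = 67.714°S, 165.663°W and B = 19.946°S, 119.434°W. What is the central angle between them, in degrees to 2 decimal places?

55.79°

In radians: φ₁ = -1.1818, φ₂ = -0.3481, Δλ = 46.229° = 0.8068 rad.
cos c = sin φ₁ sin φ₂ + cos φ₁ cos φ₂ cos Δλ = (-0.9253)(-0.3411) + (0.3792)(0.9400)(0.6918) = 0.56226,
so c = arccos(0.56226) = 0.97368 rad.
So the angular separation is 55.79°.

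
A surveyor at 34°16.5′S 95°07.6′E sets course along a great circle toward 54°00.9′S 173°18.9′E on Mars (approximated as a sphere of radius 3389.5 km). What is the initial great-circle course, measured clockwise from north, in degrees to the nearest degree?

136°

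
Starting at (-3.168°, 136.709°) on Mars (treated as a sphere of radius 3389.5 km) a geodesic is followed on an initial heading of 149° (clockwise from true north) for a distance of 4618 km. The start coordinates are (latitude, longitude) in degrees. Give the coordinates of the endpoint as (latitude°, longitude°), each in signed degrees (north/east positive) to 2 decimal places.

-58.08°, -150.93°

Angular distance δ = d/R = 4618/3389.5 = 1.36244 rad; initial bearing θ = 2.6005 rad.
sin φ₂ = sin φ₁ cos δ + cos φ₁ sin δ cos θ = (-0.0553)(0.2068) + (0.9985)(0.9784)(-0.8572) = -0.8488, so φ₂ = -58.08°.
Δλ = atan2(sin θ sin δ cos φ₁, cos δ − sin φ₁ sin φ₂) = atan2(0.5031, 0.1599) = 72.365°.
λ₂ = 136.709° + 72.365° = 209.07° → -150.93° after wrapping to (−180°, 180°].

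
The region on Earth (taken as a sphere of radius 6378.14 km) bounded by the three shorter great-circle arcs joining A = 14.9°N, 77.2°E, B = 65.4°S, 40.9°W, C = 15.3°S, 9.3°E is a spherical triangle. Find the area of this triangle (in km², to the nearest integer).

34496879 km²

Side lengths (central angles): a = 1.0507, b = 1.2840, c = 2.0079 rad; semiperimeter s = 2.1713.
By l'Huilier's theorem, tan(E/4) = √[tan(s/2) tan((s−a)/2) tan((s−b)/2) tan((s−c)/2)], giving spherical excess E = 0.8480 rad.
Area = E·R² = 0.8480 × (6378.14)² ≈ 34496879 km².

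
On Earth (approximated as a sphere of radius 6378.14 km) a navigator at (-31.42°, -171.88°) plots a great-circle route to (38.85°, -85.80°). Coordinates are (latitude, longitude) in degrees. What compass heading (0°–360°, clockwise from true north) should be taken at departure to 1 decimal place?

54.1°

Δλ = 86.080° = 1.5024 rad.
y = sin Δλ · cos φ₂ = (0.9977)(0.7788) = 0.7770
x = cos φ₁ sin φ₂ − sin φ₁ cos φ₂ cos Δλ = (0.8534)(0.6273) − (-0.5213)(0.7788)(0.0684) = 0.5631
θ = atan2(y, x) = 54.07°, so the bearing is 54.1°.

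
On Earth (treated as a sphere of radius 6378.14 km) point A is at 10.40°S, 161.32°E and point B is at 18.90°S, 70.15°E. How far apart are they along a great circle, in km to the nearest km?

With latitudes φ₁ = -10.400°, φ₂ = -18.900° and longitude difference Δλ = -91.170°:
Haversine: a = sin²(Δφ/2) + cos φ₁ cos φ₂ sin²(Δλ/2) = 0.0055 + (0.9836)(0.9461)(0.5102) = 0.48026.
Central angle c = 2·arcsin(√a) = 1.53131 rad.
Distance = R·c = 6378.14 × 1.5313 ≈ 9767 km.

9767 km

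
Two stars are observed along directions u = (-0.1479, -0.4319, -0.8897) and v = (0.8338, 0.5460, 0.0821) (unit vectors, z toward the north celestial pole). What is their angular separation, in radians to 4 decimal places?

2.0177 rad

u·v = -0.4322; |u| = 1.0000, |v| = 1.0000.
cos θ = (u·v)/(|u||v|) = -0.4322, so θ = 2.0177 rad.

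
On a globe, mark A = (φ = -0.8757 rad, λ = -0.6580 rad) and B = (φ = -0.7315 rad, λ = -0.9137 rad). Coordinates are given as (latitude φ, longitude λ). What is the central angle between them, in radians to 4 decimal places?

0.2280 rad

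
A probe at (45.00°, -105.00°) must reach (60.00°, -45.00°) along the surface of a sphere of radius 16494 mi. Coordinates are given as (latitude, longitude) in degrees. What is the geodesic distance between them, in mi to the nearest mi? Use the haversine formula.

10909 mi

In radians: φ₁ = 0.7854, φ₂ = 1.0472, Δλ = 60.000° = 1.0472 rad.
Haversine: a = sin²(Δφ/2) + cos φ₁ cos φ₂ sin²(Δλ/2) = 0.0170 + (0.7071)(0.5000)(0.2500) = 0.10543.
Central angle c = 2·arcsin(√a) = 0.66137 rad.
Distance = R·c = 16494 × 0.6614 ≈ 10909 mi.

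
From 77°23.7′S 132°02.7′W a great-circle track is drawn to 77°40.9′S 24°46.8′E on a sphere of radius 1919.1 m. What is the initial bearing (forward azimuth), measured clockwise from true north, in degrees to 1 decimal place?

With φ₁ = -1.3508, φ₂ = -1.3558, Δλ = 2.7371 rad, the forward-azimuth formula gives
θ = atan2( sin Δλ cos φ₂ , cos φ₁ sin φ₂ − sin φ₁ cos φ₂ cos Δλ ) = atan2(0.0840, -0.4046) = 168.28°.
So the initial bearing is 168.3°.

168.3°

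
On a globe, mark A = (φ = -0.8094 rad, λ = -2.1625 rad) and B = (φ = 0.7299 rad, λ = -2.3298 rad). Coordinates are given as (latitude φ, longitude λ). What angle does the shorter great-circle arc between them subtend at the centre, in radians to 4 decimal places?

With latitudes φ₁ = -46.375°, φ₂ = 41.820° and longitude difference Δλ = -9.586°:
cos c = sin φ₁ sin φ₂ + cos φ₁ cos φ₂ cos Δλ = (-0.7239)(0.6668) + (0.6899)(0.7452)(0.9860) = 0.02431,
so c = arccos(0.02431) = 1.54648 rad.
So the angular separation is 1.5465 rad.

1.5465 rad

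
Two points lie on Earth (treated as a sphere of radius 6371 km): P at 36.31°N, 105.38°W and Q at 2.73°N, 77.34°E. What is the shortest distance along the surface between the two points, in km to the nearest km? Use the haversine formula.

Let φ₁ = 0.6337 rad, φ₂ = 0.0476 rad, and Δλ = -3.0941 rad.
Haversine: a = sin²(Δφ/2) + cos φ₁ cos φ₂ sin²(Δλ/2) = 0.0834 + (0.8058)(0.9989)(0.9994) = 0.88790.
Central angle c = 2·arcsin(√a) = 2.45878 rad.
Distance = R·c = 6371 × 2.4588 ≈ 15665 km.

15665 km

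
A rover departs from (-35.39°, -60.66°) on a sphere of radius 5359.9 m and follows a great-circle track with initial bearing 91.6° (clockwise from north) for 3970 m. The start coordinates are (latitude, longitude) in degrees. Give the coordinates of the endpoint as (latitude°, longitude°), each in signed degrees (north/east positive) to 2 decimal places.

Angular distance δ = d/R = 3970/5359.9 = 0.74069 rad; initial bearing θ = 1.5987 rad.
sin φ₂ = sin φ₁ cos δ + cos φ₁ sin δ cos θ = (-0.5791)(0.7380) + (0.8152)(0.6748)(-0.0279) = -0.4428, so φ₂ = -26.28°.
Δλ = atan2(sin θ sin δ cos φ₁, cos δ − sin φ₁ sin φ₂) = atan2(0.5499, 0.4816) = 48.789°.
λ₂ = -60.660° + 48.789° = -11.87°.

-26.28°, -11.87°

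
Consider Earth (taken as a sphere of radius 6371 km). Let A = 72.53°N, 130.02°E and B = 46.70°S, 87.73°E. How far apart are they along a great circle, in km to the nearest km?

13656 km

In radians: φ₁ = 1.2659, φ₂ = -0.8151, Δλ = -42.290° = -0.7381 rad.
cos c = sin φ₁ sin φ₂ + cos φ₁ cos φ₂ cos Δλ = (0.9539)(-0.7278) + (0.3002)(0.6858)(0.7397) = -0.54190,
so c = arccos(-0.54190) = 2.14349 rad.
Distance = R·c = 6371 × 2.1435 ≈ 13656 km.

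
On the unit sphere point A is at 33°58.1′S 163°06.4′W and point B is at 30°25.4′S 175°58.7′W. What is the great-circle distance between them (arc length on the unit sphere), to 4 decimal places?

In radians: φ₁ = -0.5929, φ₂ = -0.5310, Δλ = -12.872° = -0.2247 rad.
cos c = sin φ₁ sin φ₂ + cos φ₁ cos φ₂ cos Δλ = (-0.5587)(-0.5064) + (0.8293)(0.8623)(0.9749) = 0.98012,
so c = arccos(0.98012) = 0.19975 rad.
On the unit sphere the arc length equals the central angle: 0.1998.

0.1998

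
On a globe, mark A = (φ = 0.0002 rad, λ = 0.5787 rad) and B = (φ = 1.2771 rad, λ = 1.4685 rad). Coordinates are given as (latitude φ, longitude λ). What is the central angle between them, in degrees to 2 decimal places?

With latitudes φ₁ = 0.011°, φ₂ = 73.172° and longitude difference Δλ = 50.982°:
cos c = sin φ₁ sin φ₂ + cos φ₁ cos φ₂ cos Δλ = (0.0002)(0.9572) + (1.0000)(0.2895)(0.6296) = 0.18245,
so c = arccos(0.18245) = 1.38732 rad.
So the angular separation is 79.49°.

79.49°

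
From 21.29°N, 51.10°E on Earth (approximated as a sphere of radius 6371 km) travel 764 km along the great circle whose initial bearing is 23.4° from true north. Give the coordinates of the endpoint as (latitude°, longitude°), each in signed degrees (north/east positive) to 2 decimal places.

Angular distance δ = d/R = 764/6371 = 0.11992 rad; initial bearing θ = 0.4084 rad.
sin φ₂ = sin φ₁ cos δ + cos φ₁ sin δ cos θ = (0.3631)(0.9928) + (0.9318)(0.1196)(0.9178) = 0.4628, so φ₂ = 27.57°.
Δλ = atan2(sin θ sin δ cos φ₁, cos δ − sin φ₁ sin φ₂) = atan2(0.0443, 0.8248) = 3.072°.
λ₂ = 51.100° + 3.072° = 54.17°.

27.57°, 54.17°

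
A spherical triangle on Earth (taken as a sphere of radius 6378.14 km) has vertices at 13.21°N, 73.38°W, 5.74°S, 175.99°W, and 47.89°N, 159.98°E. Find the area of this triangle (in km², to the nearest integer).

Side lengths (central angles): a = 1.0061, b = 1.7927, c = 1.8073 rad; semiperimeter s = 2.3030.
By l'Huilier's theorem, tan(E/4) = √[tan(s/2) tan((s−a)/2) tan((s−b)/2) tan((s−c)/2)], giving spherical excess E = 1.2931 rad.
Area = E·R² = 1.2931 × (6378.14)² ≈ 52604092 km².

52604092 km²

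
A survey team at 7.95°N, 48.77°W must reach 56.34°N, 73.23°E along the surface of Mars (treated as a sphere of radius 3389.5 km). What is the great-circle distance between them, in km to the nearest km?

Let φ₁ = 0.1388 rad, φ₂ = 0.9833 rad, and Δλ = 2.1293 rad.
Haversine: a = sin²(Δφ/2) + cos φ₁ cos φ₂ sin²(Δλ/2) = 0.1680 + (0.9904)(0.5543)(0.7650) = 0.58789.
Central angle c = 2·arcsin(√a) = 1.74749 rad.
Distance = R·c = 3389.5 × 1.7475 ≈ 5923 km.

5923 km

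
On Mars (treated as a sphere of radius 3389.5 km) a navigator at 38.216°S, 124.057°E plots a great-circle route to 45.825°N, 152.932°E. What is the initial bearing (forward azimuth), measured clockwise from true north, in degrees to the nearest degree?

Δλ = 28.875° = 0.5040 rad.
y = sin Δλ · cos φ₂ = (0.4829)(0.6969) = 0.3365
x = cos φ₁ sin φ₂ − sin φ₁ cos φ₂ cos Δλ = (0.7857)(0.7172) − (-0.6186)(0.6969)(0.8757) = 0.9410
θ = atan2(y, x) = 19.68°, so the bearing is 20°.

20°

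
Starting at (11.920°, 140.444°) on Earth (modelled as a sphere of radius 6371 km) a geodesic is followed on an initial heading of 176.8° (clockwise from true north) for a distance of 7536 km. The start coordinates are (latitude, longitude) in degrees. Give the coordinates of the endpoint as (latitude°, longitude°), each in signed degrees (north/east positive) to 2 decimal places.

Angular distance δ = d/R = 7536/6371 = 1.18286 rad; initial bearing θ = 3.0857 rad.
sin φ₂ = sin φ₁ cos δ + cos φ₁ sin δ cos θ = (0.2065)(0.3783) + (0.9784)(0.9257)(-0.9984) = -0.8262, so φ₂ = -55.71°.
Δλ = atan2(sin θ sin δ cos φ₁, cos δ − sin φ₁ sin φ₂) = atan2(0.0506, 0.5489) = 5.262°.
λ₂ = 140.444° + 5.262° = 145.71°.

-55.71°, 145.71°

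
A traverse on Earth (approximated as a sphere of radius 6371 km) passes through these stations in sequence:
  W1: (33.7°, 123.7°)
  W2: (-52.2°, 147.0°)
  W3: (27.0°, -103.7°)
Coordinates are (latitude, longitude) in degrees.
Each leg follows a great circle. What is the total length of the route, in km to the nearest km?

23453 km

Leg W1→W2: central angle 1.5409 rad, distance 9816.9 km.
Leg W2→W3: central angle 2.1403 rad, distance 13635.9 km.
Total: 9816.9 + 13635.9 ≈ 23453 km.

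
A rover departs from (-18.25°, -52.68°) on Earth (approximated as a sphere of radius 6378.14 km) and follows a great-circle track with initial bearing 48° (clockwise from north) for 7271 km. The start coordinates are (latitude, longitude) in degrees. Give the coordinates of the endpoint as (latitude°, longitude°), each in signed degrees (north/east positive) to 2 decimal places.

26.53°, -3.68°

Angular distance δ = d/R = 7271/6378.14 = 1.13999 rad; initial bearing θ = 0.8378 rad.
sin φ₂ = sin φ₁ cos δ + cos φ₁ sin δ cos θ = (-0.3132)(0.4176) + (0.9497)(0.9086)(0.6691) = 0.4466, so φ₂ = 26.53°.
Δλ = atan2(sin θ sin δ cos φ₁, cos δ − sin φ₁ sin φ₂) = atan2(0.6413, 0.5575) = 48.999°.
λ₂ = -52.680° + 48.999° = -3.68°.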